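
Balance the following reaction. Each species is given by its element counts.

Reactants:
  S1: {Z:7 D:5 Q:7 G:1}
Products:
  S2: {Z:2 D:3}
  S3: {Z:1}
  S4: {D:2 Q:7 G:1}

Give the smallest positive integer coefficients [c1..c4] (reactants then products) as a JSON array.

Z: 1·7 = 7 | 1·2+5·1+1·0 = 7
D: 1·5 = 5 | 1·3+5·0+1·2 = 5
Q: 1·7 = 7 | 1·0+5·0+1·7 = 7
G: 1·1 = 1 | 1·0+5·0+1·1 = 1
gcd(1,1,5,1) = 1

Coefficients: [1, 1, 5, 1]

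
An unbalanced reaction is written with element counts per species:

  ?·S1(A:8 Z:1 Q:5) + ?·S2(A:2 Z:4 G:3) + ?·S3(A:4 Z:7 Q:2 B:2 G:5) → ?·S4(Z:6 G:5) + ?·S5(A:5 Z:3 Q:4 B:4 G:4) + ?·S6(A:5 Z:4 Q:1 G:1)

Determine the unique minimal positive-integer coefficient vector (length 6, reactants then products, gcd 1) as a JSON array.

Coefficients: [1, 4, 6, 5, 3, 5]

A: 1·8+4·2+6·4 = 40 | 5·0+3·5+5·5 = 40
Z: 1·1+4·4+6·7 = 59 | 5·6+3·3+5·4 = 59
Q: 1·5+4·0+6·2 = 17 | 5·0+3·4+5·1 = 17
B: 1·0+4·0+6·2 = 12 | 5·0+3·4+5·0 = 12
G: 1·0+4·3+6·5 = 42 | 5·5+3·4+5·1 = 42
gcd(1,4,6,5,3,5) = 1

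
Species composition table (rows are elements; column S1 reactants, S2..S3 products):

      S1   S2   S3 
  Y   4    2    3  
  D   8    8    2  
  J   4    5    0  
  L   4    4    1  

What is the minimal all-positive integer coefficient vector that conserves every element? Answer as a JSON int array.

Coefficients: [5, 4, 4]

Y: 5·4 = 20 | 4·2+4·3 = 20
D: 5·8 = 40 | 4·8+4·2 = 40
J: 5·4 = 20 | 4·5+4·0 = 20
L: 5·4 = 20 | 4·4+4·1 = 20
gcd(5,4,4) = 1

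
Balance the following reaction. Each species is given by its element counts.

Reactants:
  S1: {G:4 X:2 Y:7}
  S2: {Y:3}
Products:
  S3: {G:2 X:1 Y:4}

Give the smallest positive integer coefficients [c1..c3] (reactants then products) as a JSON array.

Coefficients: [3, 1, 6]

G: 3·4+1·0 = 12 | 6·2 = 12
X: 3·2+1·0 = 6 | 6·1 = 6
Y: 3·7+1·3 = 24 | 6·4 = 24
gcd(3,1,6) = 1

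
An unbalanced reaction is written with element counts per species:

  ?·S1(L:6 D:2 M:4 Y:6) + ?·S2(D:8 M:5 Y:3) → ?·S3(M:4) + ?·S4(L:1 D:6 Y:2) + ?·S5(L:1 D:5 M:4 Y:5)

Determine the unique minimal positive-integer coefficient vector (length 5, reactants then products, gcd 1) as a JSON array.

L: 1·6+4·0 = 6 | 4·0+4·1+2·1 = 6
D: 1·2+4·8 = 34 | 4·0+4·6+2·5 = 34
M: 1·4+4·5 = 24 | 4·4+4·0+2·4 = 24
Y: 1·6+4·3 = 18 | 4·0+4·2+2·5 = 18
gcd(1,4,4,4,2) = 1

Coefficients: [1, 4, 4, 4, 2]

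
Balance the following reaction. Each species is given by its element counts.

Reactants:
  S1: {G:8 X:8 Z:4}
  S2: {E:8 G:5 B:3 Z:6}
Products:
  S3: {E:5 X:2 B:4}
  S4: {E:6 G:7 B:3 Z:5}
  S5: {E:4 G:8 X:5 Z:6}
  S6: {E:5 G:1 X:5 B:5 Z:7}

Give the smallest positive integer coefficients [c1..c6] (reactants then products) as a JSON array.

Coefficients: [4, 6, 1, 3, 5, 1]

E: 4·0+6·8 = 48 | 1·5+3·6+5·4+1·5 = 48
G: 4·8+6·5 = 62 | 1·0+3·7+5·8+1·1 = 62
X: 4·8+6·0 = 32 | 1·2+3·0+5·5+1·5 = 32
B: 4·0+6·3 = 18 | 1·4+3·3+5·0+1·5 = 18
Z: 4·4+6·6 = 52 | 1·0+3·5+5·6+1·7 = 52
gcd(4,6,1,3,5,1) = 1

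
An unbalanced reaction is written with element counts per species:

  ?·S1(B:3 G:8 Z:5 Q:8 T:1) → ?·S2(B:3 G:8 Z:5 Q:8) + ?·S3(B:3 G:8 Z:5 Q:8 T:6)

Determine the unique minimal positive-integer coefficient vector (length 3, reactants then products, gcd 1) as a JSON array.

Coefficients: [6, 5, 1]

B: 6·3 = 18 | 5·3+1·3 = 18
G: 6·8 = 48 | 5·8+1·8 = 48
Z: 6·5 = 30 | 5·5+1·5 = 30
Q: 6·8 = 48 | 5·8+1·8 = 48
T: 6·1 = 6 | 5·0+1·6 = 6
gcd(6,5,1) = 1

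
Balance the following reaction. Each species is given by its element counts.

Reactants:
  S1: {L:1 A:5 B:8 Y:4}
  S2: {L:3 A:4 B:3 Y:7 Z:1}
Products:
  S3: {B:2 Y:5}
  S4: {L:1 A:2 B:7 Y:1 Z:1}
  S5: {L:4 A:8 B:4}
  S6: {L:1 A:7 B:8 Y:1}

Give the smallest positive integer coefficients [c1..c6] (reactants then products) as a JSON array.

L: 4·1+1·3 = 7 | 4·0+1·1+1·4+2·1 = 7
A: 4·5+1·4 = 24 | 4·0+1·2+1·8+2·7 = 24
B: 4·8+1·3 = 35 | 4·2+1·7+1·4+2·8 = 35
Y: 4·4+1·7 = 23 | 4·5+1·1+1·0+2·1 = 23
Z: 4·0+1·1 = 1 | 4·0+1·1+1·0+2·0 = 1
gcd(4,1,4,1,1,2) = 1

Coefficients: [4, 1, 4, 1, 1, 2]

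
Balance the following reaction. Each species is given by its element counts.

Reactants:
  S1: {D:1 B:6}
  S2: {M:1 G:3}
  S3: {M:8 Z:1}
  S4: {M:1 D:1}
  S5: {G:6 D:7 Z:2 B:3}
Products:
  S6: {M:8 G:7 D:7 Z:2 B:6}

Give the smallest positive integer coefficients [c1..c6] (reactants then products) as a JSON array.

M: 2·0+3·1+2·8+5·1+2·0 = 24 | 3·8 = 24
G: 2·0+3·3+2·0+5·0+2·6 = 21 | 3·7 = 21
D: 2·1+3·0+2·0+5·1+2·7 = 21 | 3·7 = 21
Z: 2·0+3·0+2·1+5·0+2·2 = 6 | 3·2 = 6
B: 2·6+3·0+2·0+5·0+2·3 = 18 | 3·6 = 18
gcd(2,3,2,5,2,3) = 1

Coefficients: [2, 3, 2, 5, 2, 3]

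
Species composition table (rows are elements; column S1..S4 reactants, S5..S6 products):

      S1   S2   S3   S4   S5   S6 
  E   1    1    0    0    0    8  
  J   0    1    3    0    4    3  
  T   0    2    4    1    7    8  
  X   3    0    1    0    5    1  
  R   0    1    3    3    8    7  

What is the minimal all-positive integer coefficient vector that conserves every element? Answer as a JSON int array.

Coefficients: [3, 5, 2, 4, 2, 1]

E: 3·1+5·1+2·0+4·0 = 8 | 2·0+1·8 = 8
J: 3·0+5·1+2·3+4·0 = 11 | 2·4+1·3 = 11
T: 3·0+5·2+2·4+4·1 = 22 | 2·7+1·8 = 22
X: 3·3+5·0+2·1+4·0 = 11 | 2·5+1·1 = 11
R: 3·0+5·1+2·3+4·3 = 23 | 2·8+1·7 = 23
gcd(3,5,2,4,2,1) = 1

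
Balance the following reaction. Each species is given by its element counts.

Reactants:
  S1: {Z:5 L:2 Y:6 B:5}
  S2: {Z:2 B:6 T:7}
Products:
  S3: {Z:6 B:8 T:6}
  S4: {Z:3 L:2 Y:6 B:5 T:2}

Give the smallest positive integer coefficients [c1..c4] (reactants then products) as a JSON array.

Coefficients: [5, 4, 3, 5]

Z: 5·5+4·2 = 33 | 3·6+5·3 = 33
L: 5·2+4·0 = 10 | 3·0+5·2 = 10
Y: 5·6+4·0 = 30 | 3·0+5·6 = 30
B: 5·5+4·6 = 49 | 3·8+5·5 = 49
T: 5·0+4·7 = 28 | 3·6+5·2 = 28
gcd(5,4,3,5) = 1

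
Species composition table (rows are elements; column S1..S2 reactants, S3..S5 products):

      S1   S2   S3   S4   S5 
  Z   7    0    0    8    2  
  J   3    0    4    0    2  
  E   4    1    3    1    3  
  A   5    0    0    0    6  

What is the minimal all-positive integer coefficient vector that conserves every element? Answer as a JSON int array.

Coefficients: [6, 1, 2, 4, 5]

Z: 6·7+1·0 = 42 | 2·0+4·8+5·2 = 42
J: 6·3+1·0 = 18 | 2·4+4·0+5·2 = 18
E: 6·4+1·1 = 25 | 2·3+4·1+5·3 = 25
A: 6·5+1·0 = 30 | 2·0+4·0+5·6 = 30
gcd(6,1,2,4,5) = 1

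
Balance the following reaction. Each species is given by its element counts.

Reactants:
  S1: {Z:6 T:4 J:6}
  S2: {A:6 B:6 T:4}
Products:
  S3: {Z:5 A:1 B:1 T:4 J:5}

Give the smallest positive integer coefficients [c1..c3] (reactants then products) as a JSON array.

Coefficients: [5, 1, 6]

Z: 5·6+1·0 = 30 | 6·5 = 30
A: 5·0+1·6 = 6 | 6·1 = 6
B: 5·0+1·6 = 6 | 6·1 = 6
T: 5·4+1·4 = 24 | 6·4 = 24
J: 5·6+1·0 = 30 | 6·5 = 30
gcd(5,1,6) = 1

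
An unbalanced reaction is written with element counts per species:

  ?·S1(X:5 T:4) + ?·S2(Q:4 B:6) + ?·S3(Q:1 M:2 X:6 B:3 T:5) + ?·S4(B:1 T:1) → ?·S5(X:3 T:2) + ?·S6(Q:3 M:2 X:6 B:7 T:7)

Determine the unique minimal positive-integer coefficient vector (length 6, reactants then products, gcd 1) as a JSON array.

Q: 3·0+1·4+2·1+2·0 = 6 | 5·0+2·3 = 6
M: 3·0+1·0+2·2+2·0 = 4 | 5·0+2·2 = 4
X: 3·5+1·0+2·6+2·0 = 27 | 5·3+2·6 = 27
B: 3·0+1·6+2·3+2·1 = 14 | 5·0+2·7 = 14
T: 3·4+1·0+2·5+2·1 = 24 | 5·2+2·7 = 24
gcd(3,1,2,2,5,2) = 1

Coefficients: [3, 1, 2, 2, 5, 2]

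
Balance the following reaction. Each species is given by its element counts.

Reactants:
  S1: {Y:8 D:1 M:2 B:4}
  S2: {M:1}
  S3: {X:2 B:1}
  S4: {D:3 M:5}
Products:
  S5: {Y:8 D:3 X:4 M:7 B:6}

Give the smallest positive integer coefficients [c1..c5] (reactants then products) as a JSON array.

Coefficients: [3, 5, 6, 2, 3]

Y: 3·8+5·0+6·0+2·0 = 24 | 3·8 = 24
D: 3·1+5·0+6·0+2·3 = 9 | 3·3 = 9
X: 3·0+5·0+6·2+2·0 = 12 | 3·4 = 12
M: 3·2+5·1+6·0+2·5 = 21 | 3·7 = 21
B: 3·4+5·0+6·1+2·0 = 18 | 3·6 = 18
gcd(3,5,6,2,3) = 1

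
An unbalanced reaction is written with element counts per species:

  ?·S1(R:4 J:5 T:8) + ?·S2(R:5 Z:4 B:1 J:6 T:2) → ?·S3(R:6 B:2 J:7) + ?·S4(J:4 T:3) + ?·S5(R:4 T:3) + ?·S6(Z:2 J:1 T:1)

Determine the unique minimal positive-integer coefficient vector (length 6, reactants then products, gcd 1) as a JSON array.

R: 3·4+2·5 = 22 | 1·6+4·0+4·4+4·0 = 22
Z: 3·0+2·4 = 8 | 1·0+4·0+4·0+4·2 = 8
B: 3·0+2·1 = 2 | 1·2+4·0+4·0+4·0 = 2
J: 3·5+2·6 = 27 | 1·7+4·4+4·0+4·1 = 27
T: 3·8+2·2 = 28 | 1·0+4·3+4·3+4·1 = 28
gcd(3,2,1,4,4,4) = 1

Coefficients: [3, 2, 1, 4, 4, 4]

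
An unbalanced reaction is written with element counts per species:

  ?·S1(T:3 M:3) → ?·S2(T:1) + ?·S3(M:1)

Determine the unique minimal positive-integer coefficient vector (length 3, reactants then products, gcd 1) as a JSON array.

T: 1·3 = 3 | 3·1+3·0 = 3
M: 1·3 = 3 | 3·0+3·1 = 3
gcd(1,3,3) = 1

Coefficients: [1, 3, 3]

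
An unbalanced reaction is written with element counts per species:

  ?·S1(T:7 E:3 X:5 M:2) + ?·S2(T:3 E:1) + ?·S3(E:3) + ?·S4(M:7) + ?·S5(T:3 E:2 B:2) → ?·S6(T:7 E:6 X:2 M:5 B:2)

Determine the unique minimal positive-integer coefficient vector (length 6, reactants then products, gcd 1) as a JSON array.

Coefficients: [2, 2, 4, 3, 5, 5]

T: 2·7+2·3+4·0+3·0+5·3 = 35 | 5·7 = 35
E: 2·3+2·1+4·3+3·0+5·2 = 30 | 5·6 = 30
X: 2·5+2·0+4·0+3·0+5·0 = 10 | 5·2 = 10
M: 2·2+2·0+4·0+3·7+5·0 = 25 | 5·5 = 25
B: 2·0+2·0+4·0+3·0+5·2 = 10 | 5·2 = 10
gcd(2,2,4,3,5,5) = 1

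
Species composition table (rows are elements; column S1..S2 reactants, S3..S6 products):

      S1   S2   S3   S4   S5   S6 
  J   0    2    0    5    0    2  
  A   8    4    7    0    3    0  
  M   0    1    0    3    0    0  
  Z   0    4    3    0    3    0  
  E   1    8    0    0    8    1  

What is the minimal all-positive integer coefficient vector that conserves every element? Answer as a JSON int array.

J: 1·0+6·2 = 12 | 2·0+2·5+6·0+1·2 = 12
A: 1·8+6·4 = 32 | 2·7+2·0+6·3+1·0 = 32
M: 1·0+6·1 = 6 | 2·0+2·3+6·0+1·0 = 6
Z: 1·0+6·4 = 24 | 2·3+2·0+6·3+1·0 = 24
E: 1·1+6·8 = 49 | 2·0+2·0+6·8+1·1 = 49
gcd(1,6,2,2,6,1) = 1

Coefficients: [1, 6, 2, 2, 6, 1]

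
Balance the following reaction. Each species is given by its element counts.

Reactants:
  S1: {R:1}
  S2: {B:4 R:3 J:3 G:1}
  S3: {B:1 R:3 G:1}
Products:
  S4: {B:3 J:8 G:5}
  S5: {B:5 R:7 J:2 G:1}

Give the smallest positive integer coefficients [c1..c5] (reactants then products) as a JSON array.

B: 5·0+6·4+4·1 = 28 | 1·3+5·5 = 28
R: 5·1+6·3+4·3 = 35 | 1·0+5·7 = 35
J: 5·0+6·3+4·0 = 18 | 1·8+5·2 = 18
G: 5·0+6·1+4·1 = 10 | 1·5+5·1 = 10
gcd(5,6,4,1,5) = 1

Coefficients: [5, 6, 4, 1, 5]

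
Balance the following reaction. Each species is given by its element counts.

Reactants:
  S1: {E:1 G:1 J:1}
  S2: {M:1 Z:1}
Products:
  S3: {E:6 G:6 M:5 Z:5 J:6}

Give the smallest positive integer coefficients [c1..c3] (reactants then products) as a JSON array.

E: 6·1+5·0 = 6 | 1·6 = 6
G: 6·1+5·0 = 6 | 1·6 = 6
M: 6·0+5·1 = 5 | 1·5 = 5
Z: 6·0+5·1 = 5 | 1·5 = 5
J: 6·1+5·0 = 6 | 1·6 = 6
gcd(6,5,1) = 1

Coefficients: [6, 5, 1]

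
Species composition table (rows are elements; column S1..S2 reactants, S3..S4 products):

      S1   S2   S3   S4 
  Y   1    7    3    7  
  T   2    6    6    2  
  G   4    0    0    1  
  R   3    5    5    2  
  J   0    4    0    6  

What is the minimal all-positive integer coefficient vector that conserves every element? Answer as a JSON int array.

Coefficients: [1, 6, 5, 4]

Y: 1·1+6·7 = 43 | 5·3+4·7 = 43
T: 1·2+6·6 = 38 | 5·6+4·2 = 38
G: 1·4+6·0 = 4 | 5·0+4·1 = 4
R: 1·3+6·5 = 33 | 5·5+4·2 = 33
J: 1·0+6·4 = 24 | 5·0+4·6 = 24
gcd(1,6,5,4) = 1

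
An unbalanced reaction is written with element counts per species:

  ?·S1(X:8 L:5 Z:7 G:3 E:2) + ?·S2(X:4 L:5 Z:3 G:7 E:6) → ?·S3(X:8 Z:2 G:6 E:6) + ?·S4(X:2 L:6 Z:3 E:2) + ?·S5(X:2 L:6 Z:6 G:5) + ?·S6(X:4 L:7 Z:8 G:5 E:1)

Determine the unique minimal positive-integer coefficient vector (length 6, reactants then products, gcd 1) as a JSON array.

Coefficients: [5, 5, 5, 4, 2, 2]

X: 5·8+5·4 = 60 | 5·8+4·2+2·2+2·4 = 60
L: 5·5+5·5 = 50 | 5·0+4·6+2·6+2·7 = 50
Z: 5·7+5·3 = 50 | 5·2+4·3+2·6+2·8 = 50
G: 5·3+5·7 = 50 | 5·6+4·0+2·5+2·5 = 50
E: 5·2+5·6 = 40 | 5·6+4·2+2·0+2·1 = 40
gcd(5,5,5,4,2,2) = 1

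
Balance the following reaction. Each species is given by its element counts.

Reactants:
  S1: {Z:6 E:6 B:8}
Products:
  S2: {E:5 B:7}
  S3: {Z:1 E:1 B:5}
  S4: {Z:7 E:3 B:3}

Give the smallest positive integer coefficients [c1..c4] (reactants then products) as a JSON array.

Z: 6·6 = 36 | 4·0+1·1+5·7 = 36
E: 6·6 = 36 | 4·5+1·1+5·3 = 36
B: 6·8 = 48 | 4·7+1·5+5·3 = 48
gcd(6,4,1,5) = 1

Coefficients: [6, 4, 1, 5]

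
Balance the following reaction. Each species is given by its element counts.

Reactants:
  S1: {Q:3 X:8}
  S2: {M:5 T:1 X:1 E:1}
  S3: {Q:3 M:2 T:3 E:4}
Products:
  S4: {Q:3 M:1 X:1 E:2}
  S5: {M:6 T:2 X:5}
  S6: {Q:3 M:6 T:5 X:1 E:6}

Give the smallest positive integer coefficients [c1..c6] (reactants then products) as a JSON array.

Coefficients: [2, 6, 5, 4, 3, 3]

Q: 2·3+6·0+5·3 = 21 | 4·3+3·0+3·3 = 21
M: 2·0+6·5+5·2 = 40 | 4·1+3·6+3·6 = 40
T: 2·0+6·1+5·3 = 21 | 4·0+3·2+3·5 = 21
X: 2·8+6·1+5·0 = 22 | 4·1+3·5+3·1 = 22
E: 2·0+6·1+5·4 = 26 | 4·2+3·0+3·6 = 26
gcd(2,6,5,4,3,3) = 1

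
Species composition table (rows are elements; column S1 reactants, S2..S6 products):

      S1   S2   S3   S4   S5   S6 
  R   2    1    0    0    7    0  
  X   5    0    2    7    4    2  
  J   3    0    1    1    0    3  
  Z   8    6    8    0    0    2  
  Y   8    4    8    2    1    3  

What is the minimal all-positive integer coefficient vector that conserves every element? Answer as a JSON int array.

R: 6·2 = 12 | 5·1+1·0+2·0+1·7+5·0 = 12
X: 6·5 = 30 | 5·0+1·2+2·7+1·4+5·2 = 30
J: 6·3 = 18 | 5·0+1·1+2·1+1·0+5·3 = 18
Z: 6·8 = 48 | 5·6+1·8+2·0+1·0+5·2 = 48
Y: 6·8 = 48 | 5·4+1·8+2·2+1·1+5·3 = 48
gcd(6,5,1,2,1,5) = 1

Coefficients: [6, 5, 1, 2, 1, 5]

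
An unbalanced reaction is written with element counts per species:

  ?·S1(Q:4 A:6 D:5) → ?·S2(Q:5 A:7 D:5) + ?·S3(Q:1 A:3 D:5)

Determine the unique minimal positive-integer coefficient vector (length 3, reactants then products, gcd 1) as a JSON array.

Q: 4·4 = 16 | 3·5+1·1 = 16
A: 4·6 = 24 | 3·7+1·3 = 24
D: 4·5 = 20 | 3·5+1·5 = 20
gcd(4,3,1) = 1

Coefficients: [4, 3, 1]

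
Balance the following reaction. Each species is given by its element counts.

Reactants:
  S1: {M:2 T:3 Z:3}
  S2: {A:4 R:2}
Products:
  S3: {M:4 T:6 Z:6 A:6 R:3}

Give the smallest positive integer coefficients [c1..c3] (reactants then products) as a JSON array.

M: 4·2+3·0 = 8 | 2·4 = 8
T: 4·3+3·0 = 12 | 2·6 = 12
Z: 4·3+3·0 = 12 | 2·6 = 12
A: 4·0+3·4 = 12 | 2·6 = 12
R: 4·0+3·2 = 6 | 2·3 = 6
gcd(4,3,2) = 1

Coefficients: [4, 3, 2]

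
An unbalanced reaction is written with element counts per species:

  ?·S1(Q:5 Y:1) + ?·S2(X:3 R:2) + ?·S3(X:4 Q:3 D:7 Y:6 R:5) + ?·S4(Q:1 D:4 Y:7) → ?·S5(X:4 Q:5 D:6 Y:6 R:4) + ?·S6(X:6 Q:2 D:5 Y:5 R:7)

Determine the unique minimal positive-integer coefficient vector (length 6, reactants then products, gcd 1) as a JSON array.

Coefficients: [3, 4, 6, 1, 6, 2]

X: 3·0+4·3+6·4+1·0 = 36 | 6·4+2·6 = 36
Q: 3·5+4·0+6·3+1·1 = 34 | 6·5+2·2 = 34
D: 3·0+4·0+6·7+1·4 = 46 | 6·6+2·5 = 46
Y: 3·1+4·0+6·6+1·7 = 46 | 6·6+2·5 = 46
R: 3·0+4·2+6·5+1·0 = 38 | 6·4+2·7 = 38
gcd(3,4,6,1,6,2) = 1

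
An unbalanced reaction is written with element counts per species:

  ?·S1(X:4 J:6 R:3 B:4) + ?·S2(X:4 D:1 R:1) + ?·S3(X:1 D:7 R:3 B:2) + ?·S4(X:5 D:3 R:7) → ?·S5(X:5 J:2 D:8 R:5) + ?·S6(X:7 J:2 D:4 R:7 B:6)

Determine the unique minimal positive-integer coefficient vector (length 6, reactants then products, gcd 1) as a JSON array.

X: 3·4+5·4+6·1+3·5 = 53 | 5·5+4·7 = 53
J: 3·6+5·0+6·0+3·0 = 18 | 5·2+4·2 = 18
D: 3·0+5·1+6·7+3·3 = 56 | 5·8+4·4 = 56
R: 3·3+5·1+6·3+3·7 = 53 | 5·5+4·7 = 53
B: 3·4+5·0+6·2+3·0 = 24 | 5·0+4·6 = 24
gcd(3,5,6,3,5,4) = 1

Coefficients: [3, 5, 6, 3, 5, 4]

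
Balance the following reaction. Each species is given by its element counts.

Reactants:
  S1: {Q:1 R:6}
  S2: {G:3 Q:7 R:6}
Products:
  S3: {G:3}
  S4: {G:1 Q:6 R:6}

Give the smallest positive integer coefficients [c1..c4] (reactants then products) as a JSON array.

Coefficients: [1, 5, 3, 6]

G: 1·0+5·3 = 15 | 3·3+6·1 = 15
Q: 1·1+5·7 = 36 | 3·0+6·6 = 36
R: 1·6+5·6 = 36 | 3·0+6·6 = 36
gcd(1,5,3,6) = 1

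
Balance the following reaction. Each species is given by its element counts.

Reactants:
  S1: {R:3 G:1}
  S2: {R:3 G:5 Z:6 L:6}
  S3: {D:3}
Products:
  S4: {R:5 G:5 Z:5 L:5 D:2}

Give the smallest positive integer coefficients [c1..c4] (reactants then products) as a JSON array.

R: 5·3+5·3+4·0 = 30 | 6·5 = 30
G: 5·1+5·5+4·0 = 30 | 6·5 = 30
Z: 5·0+5·6+4·0 = 30 | 6·5 = 30
L: 5·0+5·6+4·0 = 30 | 6·5 = 30
D: 5·0+5·0+4·3 = 12 | 6·2 = 12
gcd(5,5,4,6) = 1

Coefficients: [5, 5, 4, 6]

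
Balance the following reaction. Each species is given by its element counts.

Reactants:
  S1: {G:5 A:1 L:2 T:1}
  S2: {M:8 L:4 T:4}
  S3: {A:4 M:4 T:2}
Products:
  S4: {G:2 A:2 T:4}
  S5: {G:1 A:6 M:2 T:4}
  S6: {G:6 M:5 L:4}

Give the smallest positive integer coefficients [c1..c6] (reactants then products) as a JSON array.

G: 6·5+1·0+5·0 = 30 | 1·2+4·1+4·6 = 30
A: 6·1+1·0+5·4 = 26 | 1·2+4·6+4·0 = 26
M: 6·0+1·8+5·4 = 28 | 1·0+4·2+4·5 = 28
L: 6·2+1·4+5·0 = 16 | 1·0+4·0+4·4 = 16
T: 6·1+1·4+5·2 = 20 | 1·4+4·4+4·0 = 20
gcd(6,1,5,1,4,4) = 1

Coefficients: [6, 1, 5, 1, 4, 4]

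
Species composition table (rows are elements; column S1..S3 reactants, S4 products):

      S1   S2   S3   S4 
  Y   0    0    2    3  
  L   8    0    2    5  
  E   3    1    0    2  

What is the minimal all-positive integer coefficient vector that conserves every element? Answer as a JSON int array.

Coefficients: [1, 5, 6, 4]

Y: 1·0+5·0+6·2 = 12 | 4·3 = 12
L: 1·8+5·0+6·2 = 20 | 4·5 = 20
E: 1·3+5·1+6·0 = 8 | 4·2 = 8
gcd(1,5,6,4) = 1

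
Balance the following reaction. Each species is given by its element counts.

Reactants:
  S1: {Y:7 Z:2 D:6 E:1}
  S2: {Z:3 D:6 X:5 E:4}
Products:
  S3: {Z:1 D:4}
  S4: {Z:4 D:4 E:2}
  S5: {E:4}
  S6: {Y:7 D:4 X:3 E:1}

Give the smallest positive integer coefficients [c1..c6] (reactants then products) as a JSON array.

Coefficients: [5, 3, 3, 4, 1, 5]

Y: 5·7+3·0 = 35 | 3·0+4·0+1·0+5·7 = 35
Z: 5·2+3·3 = 19 | 3·1+4·4+1·0+5·0 = 19
D: 5·6+3·6 = 48 | 3·4+4·4+1·0+5·4 = 48
X: 5·0+3·5 = 15 | 3·0+4·0+1·0+5·3 = 15
E: 5·1+3·4 = 17 | 3·0+4·2+1·4+5·1 = 17
gcd(5,3,3,4,1,5) = 1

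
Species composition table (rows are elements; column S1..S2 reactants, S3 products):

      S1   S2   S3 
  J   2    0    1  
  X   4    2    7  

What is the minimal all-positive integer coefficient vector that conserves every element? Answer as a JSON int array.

J: 1·2+5·0 = 2 | 2·1 = 2
X: 1·4+5·2 = 14 | 2·7 = 14
gcd(1,5,2) = 1

Coefficients: [1, 5, 2]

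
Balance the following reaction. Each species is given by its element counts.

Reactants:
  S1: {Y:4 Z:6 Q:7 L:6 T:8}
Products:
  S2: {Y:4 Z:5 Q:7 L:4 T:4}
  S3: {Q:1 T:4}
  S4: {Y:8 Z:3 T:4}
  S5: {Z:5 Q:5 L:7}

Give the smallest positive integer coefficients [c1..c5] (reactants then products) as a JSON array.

Coefficients: [3, 1, 4, 1, 2]

Y: 3·4 = 12 | 1·4+4·0+1·8+2·0 = 12
Z: 3·6 = 18 | 1·5+4·0+1·3+2·5 = 18
Q: 3·7 = 21 | 1·7+4·1+1·0+2·5 = 21
L: 3·6 = 18 | 1·4+4·0+1·0+2·7 = 18
T: 3·8 = 24 | 1·4+4·4+1·4+2·0 = 24
gcd(3,1,4,1,2) = 1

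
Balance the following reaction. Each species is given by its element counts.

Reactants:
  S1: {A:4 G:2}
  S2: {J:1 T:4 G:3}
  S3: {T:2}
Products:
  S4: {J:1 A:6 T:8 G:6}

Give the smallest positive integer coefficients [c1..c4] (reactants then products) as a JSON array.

J: 3·0+2·1+4·0 = 2 | 2·1 = 2
A: 3·4+2·0+4·0 = 12 | 2·6 = 12
T: 3·0+2·4+4·2 = 16 | 2·8 = 16
G: 3·2+2·3+4·0 = 12 | 2·6 = 12
gcd(3,2,4,2) = 1

Coefficients: [3, 2, 4, 2]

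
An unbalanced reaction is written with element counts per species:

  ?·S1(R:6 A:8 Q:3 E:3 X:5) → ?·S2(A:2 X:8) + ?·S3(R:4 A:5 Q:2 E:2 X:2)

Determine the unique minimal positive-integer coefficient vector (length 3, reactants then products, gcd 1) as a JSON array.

Coefficients: [4, 1, 6]

R: 4·6 = 24 | 1·0+6·4 = 24
A: 4·8 = 32 | 1·2+6·5 = 32
Q: 4·3 = 12 | 1·0+6·2 = 12
E: 4·3 = 12 | 1·0+6·2 = 12
X: 4·5 = 20 | 1·8+6·2 = 20
gcd(4,1,6) = 1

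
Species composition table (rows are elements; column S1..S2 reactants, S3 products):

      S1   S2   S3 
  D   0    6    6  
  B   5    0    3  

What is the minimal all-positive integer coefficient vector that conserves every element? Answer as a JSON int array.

Coefficients: [3, 5, 5]

D: 3·0+5·6 = 30 | 5·6 = 30
B: 3·5+5·0 = 15 | 5·3 = 15
gcd(3,5,5) = 1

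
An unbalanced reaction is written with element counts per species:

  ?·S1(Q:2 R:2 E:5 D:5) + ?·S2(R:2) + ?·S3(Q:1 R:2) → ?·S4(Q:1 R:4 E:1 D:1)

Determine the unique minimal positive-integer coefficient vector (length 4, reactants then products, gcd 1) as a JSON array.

Coefficients: [1, 6, 3, 5]

Q: 1·2+6·0+3·1 = 5 | 5·1 = 5
R: 1·2+6·2+3·2 = 20 | 5·4 = 20
E: 1·5+6·0+3·0 = 5 | 5·1 = 5
D: 1·5+6·0+3·0 = 5 | 5·1 = 5
gcd(1,6,3,5) = 1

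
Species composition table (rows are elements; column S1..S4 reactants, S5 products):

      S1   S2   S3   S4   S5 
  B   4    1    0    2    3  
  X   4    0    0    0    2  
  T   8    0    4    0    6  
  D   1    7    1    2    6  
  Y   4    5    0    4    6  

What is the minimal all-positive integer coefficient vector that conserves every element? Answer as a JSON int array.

Coefficients: [3, 4, 3, 1, 6]

B: 3·4+4·1+3·0+1·2 = 18 | 6·3 = 18
X: 3·4+4·0+3·0+1·0 = 12 | 6·2 = 12
T: 3·8+4·0+3·4+1·0 = 36 | 6·6 = 36
D: 3·1+4·7+3·1+1·2 = 36 | 6·6 = 36
Y: 3·4+4·5+3·0+1·4 = 36 | 6·6 = 36
gcd(3,4,3,1,6) = 1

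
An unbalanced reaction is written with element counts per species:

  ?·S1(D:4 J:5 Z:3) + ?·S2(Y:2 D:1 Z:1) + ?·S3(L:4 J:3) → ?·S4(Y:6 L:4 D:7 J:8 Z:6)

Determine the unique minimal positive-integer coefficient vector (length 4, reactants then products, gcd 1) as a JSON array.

Y: 1·0+3·2+1·0 = 6 | 1·6 = 6
L: 1·0+3·0+1·4 = 4 | 1·4 = 4
D: 1·4+3·1+1·0 = 7 | 1·7 = 7
J: 1·5+3·0+1·3 = 8 | 1·8 = 8
Z: 1·3+3·1+1·0 = 6 | 1·6 = 6
gcd(1,3,1,1) = 1

Coefficients: [1, 3, 1, 1]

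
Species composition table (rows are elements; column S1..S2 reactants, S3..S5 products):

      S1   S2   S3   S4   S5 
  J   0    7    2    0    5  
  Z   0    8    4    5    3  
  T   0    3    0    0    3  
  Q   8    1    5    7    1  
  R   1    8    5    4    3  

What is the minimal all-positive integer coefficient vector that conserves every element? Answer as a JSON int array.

Coefficients: [4, 5, 5, 1, 5]

J: 4·0+5·7 = 35 | 5·2+1·0+5·5 = 35
Z: 4·0+5·8 = 40 | 5·4+1·5+5·3 = 40
T: 4·0+5·3 = 15 | 5·0+1·0+5·3 = 15
Q: 4·8+5·1 = 37 | 5·5+1·7+5·1 = 37
R: 4·1+5·8 = 44 | 5·5+1·4+5·3 = 44
gcd(4,5,5,1,5) = 1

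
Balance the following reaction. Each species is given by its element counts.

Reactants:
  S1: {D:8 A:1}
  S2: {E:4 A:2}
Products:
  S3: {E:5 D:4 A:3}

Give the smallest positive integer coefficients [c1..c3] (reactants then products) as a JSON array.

Coefficients: [2, 5, 4]

E: 2·0+5·4 = 20 | 4·5 = 20
D: 2·8+5·0 = 16 | 4·4 = 16
A: 2·1+5·2 = 12 | 4·3 = 12
gcd(2,5,4) = 1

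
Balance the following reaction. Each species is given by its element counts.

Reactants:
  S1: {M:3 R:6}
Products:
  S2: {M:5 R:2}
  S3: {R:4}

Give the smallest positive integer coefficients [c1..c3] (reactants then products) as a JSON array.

Coefficients: [5, 3, 6]

M: 5·3 = 15 | 3·5+6·0 = 15
R: 5·6 = 30 | 3·2+6·4 = 30
gcd(5,3,6) = 1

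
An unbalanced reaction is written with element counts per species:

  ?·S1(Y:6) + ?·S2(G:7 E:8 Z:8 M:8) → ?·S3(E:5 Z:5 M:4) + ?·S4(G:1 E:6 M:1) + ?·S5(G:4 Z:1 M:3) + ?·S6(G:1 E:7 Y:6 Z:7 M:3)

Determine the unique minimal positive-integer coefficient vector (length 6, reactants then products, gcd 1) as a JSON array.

G: 3·0+4·7 = 28 | 1·0+1·1+6·4+3·1 = 28
E: 3·0+4·8 = 32 | 1·5+1·6+6·0+3·7 = 32
Y: 3·6+4·0 = 18 | 1·0+1·0+6·0+3·6 = 18
Z: 3·0+4·8 = 32 | 1·5+1·0+6·1+3·7 = 32
M: 3·0+4·8 = 32 | 1·4+1·1+6·3+3·3 = 32
gcd(3,4,1,1,6,3) = 1

Coefficients: [3, 4, 1, 1, 6, 3]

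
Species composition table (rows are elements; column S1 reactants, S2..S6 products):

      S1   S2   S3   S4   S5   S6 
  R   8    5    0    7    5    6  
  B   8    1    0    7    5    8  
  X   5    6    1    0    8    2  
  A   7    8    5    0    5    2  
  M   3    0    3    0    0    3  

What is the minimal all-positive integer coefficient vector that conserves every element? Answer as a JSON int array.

R: 6·8 = 48 | 1·5+4·0+3·7+2·5+2·6 = 48
B: 6·8 = 48 | 1·1+4·0+3·7+2·5+2·8 = 48
X: 6·5 = 30 | 1·6+4·1+3·0+2·8+2·2 = 30
A: 6·7 = 42 | 1·8+4·5+3·0+2·5+2·2 = 42
M: 6·3 = 18 | 1·0+4·3+3·0+2·0+2·3 = 18
gcd(6,1,4,3,2,2) = 1

Coefficients: [6, 1, 4, 3, 2, 2]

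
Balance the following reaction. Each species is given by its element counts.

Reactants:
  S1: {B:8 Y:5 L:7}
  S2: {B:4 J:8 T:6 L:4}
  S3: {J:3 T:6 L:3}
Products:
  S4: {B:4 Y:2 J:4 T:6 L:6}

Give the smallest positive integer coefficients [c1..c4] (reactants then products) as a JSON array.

Coefficients: [2, 1, 4, 5]

B: 2·8+1·4+4·0 = 20 | 5·4 = 20
Y: 2·5+1·0+4·0 = 10 | 5·2 = 10
J: 2·0+1·8+4·3 = 20 | 5·4 = 20
T: 2·0+1·6+4·6 = 30 | 5·6 = 30
L: 2·7+1·4+4·3 = 30 | 5·6 = 30
gcd(2,1,4,5) = 1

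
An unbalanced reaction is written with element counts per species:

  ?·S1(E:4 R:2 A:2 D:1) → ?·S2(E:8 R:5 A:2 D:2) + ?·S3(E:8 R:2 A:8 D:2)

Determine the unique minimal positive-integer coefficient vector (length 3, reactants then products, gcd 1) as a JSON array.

E: 6·4 = 24 | 2·8+1·8 = 24
R: 6·2 = 12 | 2·5+1·2 = 12
A: 6·2 = 12 | 2·2+1·8 = 12
D: 6·1 = 6 | 2·2+1·2 = 6
gcd(6,2,1) = 1

Coefficients: [6, 2, 1]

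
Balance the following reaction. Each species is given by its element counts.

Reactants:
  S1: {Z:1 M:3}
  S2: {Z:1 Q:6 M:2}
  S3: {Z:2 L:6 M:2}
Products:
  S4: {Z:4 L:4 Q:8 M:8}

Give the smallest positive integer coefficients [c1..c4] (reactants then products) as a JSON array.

Z: 4·1+4·1+2·2 = 12 | 3·4 = 12
L: 4·0+4·0+2·6 = 12 | 3·4 = 12
Q: 4·0+4·6+2·0 = 24 | 3·8 = 24
M: 4·3+4·2+2·2 = 24 | 3·8 = 24
gcd(4,4,2,3) = 1

Coefficients: [4, 4, 2, 3]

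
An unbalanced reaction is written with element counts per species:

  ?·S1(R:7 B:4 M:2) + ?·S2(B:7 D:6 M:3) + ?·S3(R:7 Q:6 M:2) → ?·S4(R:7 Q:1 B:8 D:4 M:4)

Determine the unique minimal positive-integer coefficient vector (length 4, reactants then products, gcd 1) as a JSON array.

Coefficients: [5, 4, 1, 6]

R: 5·7+4·0+1·7 = 42 | 6·7 = 42
Q: 5·0+4·0+1·6 = 6 | 6·1 = 6
B: 5·4+4·7+1·0 = 48 | 6·8 = 48
D: 5·0+4·6+1·0 = 24 | 6·4 = 24
M: 5·2+4·3+1·2 = 24 | 6·4 = 24
gcd(5,4,1,6) = 1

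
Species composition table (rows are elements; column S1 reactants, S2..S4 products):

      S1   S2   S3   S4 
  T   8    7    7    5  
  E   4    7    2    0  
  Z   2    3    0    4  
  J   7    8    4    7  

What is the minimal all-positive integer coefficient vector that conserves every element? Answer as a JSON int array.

T: 5·8 = 40 | 2·7+3·7+1·5 = 40
E: 5·4 = 20 | 2·7+3·2+1·0 = 20
Z: 5·2 = 10 | 2·3+3·0+1·4 = 10
J: 5·7 = 35 | 2·8+3·4+1·7 = 35
gcd(5,2,3,1) = 1

Coefficients: [5, 2, 3, 1]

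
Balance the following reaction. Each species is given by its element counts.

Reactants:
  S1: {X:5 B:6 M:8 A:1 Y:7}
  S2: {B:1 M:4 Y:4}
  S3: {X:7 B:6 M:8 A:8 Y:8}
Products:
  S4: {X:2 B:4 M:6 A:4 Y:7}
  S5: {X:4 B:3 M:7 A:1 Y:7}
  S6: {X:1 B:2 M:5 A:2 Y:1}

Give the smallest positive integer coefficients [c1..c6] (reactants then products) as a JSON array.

X: 1·5+5·0+2·7 = 19 | 3·2+3·4+1·1 = 19
B: 1·6+5·1+2·6 = 23 | 3·4+3·3+1·2 = 23
M: 1·8+5·4+2·8 = 44 | 3·6+3·7+1·5 = 44
A: 1·1+5·0+2·8 = 17 | 3·4+3·1+1·2 = 17
Y: 1·7+5·4+2·8 = 43 | 3·7+3·7+1·1 = 43
gcd(1,5,2,3,3,1) = 1

Coefficients: [1, 5, 2, 3, 3, 1]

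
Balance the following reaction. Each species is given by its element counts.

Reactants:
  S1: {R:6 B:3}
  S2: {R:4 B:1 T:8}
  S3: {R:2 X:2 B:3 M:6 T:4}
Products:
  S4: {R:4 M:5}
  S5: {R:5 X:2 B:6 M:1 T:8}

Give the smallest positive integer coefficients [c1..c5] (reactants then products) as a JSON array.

Coefficients: [5, 3, 6, 6, 6]

R: 5·6+3·4+6·2 = 54 | 6·4+6·5 = 54
X: 5·0+3·0+6·2 = 12 | 6·0+6·2 = 12
B: 5·3+3·1+6·3 = 36 | 6·0+6·6 = 36
M: 5·0+3·0+6·6 = 36 | 6·5+6·1 = 36
T: 5·0+3·8+6·4 = 48 | 6·0+6·8 = 48
gcd(5,3,6,6,6) = 1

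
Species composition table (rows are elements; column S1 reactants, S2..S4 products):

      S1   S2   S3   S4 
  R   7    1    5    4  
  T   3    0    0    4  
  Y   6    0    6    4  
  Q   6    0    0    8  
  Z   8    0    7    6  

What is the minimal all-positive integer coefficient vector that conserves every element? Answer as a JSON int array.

Coefficients: [4, 6, 2, 3]

R: 4·7 = 28 | 6·1+2·5+3·4 = 28
T: 4·3 = 12 | 6·0+2·0+3·4 = 12
Y: 4·6 = 24 | 6·0+2·6+3·4 = 24
Q: 4·6 = 24 | 6·0+2·0+3·8 = 24
Z: 4·8 = 32 | 6·0+2·7+3·6 = 32
gcd(4,6,2,3) = 1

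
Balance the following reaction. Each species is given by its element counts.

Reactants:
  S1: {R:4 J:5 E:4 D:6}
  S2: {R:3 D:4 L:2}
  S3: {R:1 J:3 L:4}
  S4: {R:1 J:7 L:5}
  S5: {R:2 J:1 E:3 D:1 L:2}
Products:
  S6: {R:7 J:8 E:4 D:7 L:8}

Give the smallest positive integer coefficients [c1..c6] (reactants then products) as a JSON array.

Coefficients: [3, 5, 5, 2, 4, 6]

R: 3·4+5·3+5·1+2·1+4·2 = 42 | 6·7 = 42
J: 3·5+5·0+5·3+2·7+4·1 = 48 | 6·8 = 48
E: 3·4+5·0+5·0+2·0+4·3 = 24 | 6·4 = 24
D: 3·6+5·4+5·0+2·0+4·1 = 42 | 6·7 = 42
L: 3·0+5·2+5·4+2·5+4·2 = 48 | 6·8 = 48
gcd(3,5,5,2,4,6) = 1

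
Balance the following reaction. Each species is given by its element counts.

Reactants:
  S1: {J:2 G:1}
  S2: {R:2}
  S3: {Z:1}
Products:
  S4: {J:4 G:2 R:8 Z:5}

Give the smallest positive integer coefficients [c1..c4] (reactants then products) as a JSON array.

Coefficients: [2, 4, 5, 1]

J: 2·2+4·0+5·0 = 4 | 1·4 = 4
G: 2·1+4·0+5·0 = 2 | 1·2 = 2
R: 2·0+4·2+5·0 = 8 | 1·8 = 8
Z: 2·0+4·0+5·1 = 5 | 1·5 = 5
gcd(2,4,5,1) = 1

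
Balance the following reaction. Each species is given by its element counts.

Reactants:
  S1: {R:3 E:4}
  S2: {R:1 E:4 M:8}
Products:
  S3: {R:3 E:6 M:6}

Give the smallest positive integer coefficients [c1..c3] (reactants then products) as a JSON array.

Coefficients: [3, 3, 4]

R: 3·3+3·1 = 12 | 4·3 = 12
E: 3·4+3·4 = 24 | 4·6 = 24
M: 3·0+3·8 = 24 | 4·6 = 24
gcd(3,3,4) = 1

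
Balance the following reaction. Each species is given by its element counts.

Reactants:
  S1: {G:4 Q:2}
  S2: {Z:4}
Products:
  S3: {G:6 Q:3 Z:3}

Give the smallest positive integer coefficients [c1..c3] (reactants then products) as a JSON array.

Coefficients: [6, 3, 4]

G: 6·4+3·0 = 24 | 4·6 = 24
Q: 6·2+3·0 = 12 | 4·3 = 12
Z: 6·0+3·4 = 12 | 4·3 = 12
gcd(6,3,4) = 1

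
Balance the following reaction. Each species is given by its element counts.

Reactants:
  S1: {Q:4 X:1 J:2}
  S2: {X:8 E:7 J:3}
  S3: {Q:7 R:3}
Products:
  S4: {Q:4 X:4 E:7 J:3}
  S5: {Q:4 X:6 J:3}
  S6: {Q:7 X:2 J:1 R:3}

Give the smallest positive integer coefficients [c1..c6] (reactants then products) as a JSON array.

Q: 4·4+3·0+5·7 = 51 | 3·4+1·4+5·7 = 51
X: 4·1+3·8+5·0 = 28 | 3·4+1·6+5·2 = 28
E: 4·0+3·7+5·0 = 21 | 3·7+1·0+5·0 = 21
J: 4·2+3·3+5·0 = 17 | 3·3+1·3+5·1 = 17
R: 4·0+3·0+5·3 = 15 | 3·0+1·0+5·3 = 15
gcd(4,3,5,3,1,5) = 1

Coefficients: [4, 3, 5, 3, 1, 5]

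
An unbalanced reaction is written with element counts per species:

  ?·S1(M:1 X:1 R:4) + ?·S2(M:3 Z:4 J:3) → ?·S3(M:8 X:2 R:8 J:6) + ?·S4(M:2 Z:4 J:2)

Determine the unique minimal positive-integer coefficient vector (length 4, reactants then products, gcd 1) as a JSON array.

Coefficients: [2, 6, 1, 6]

M: 2·1+6·3 = 20 | 1·8+6·2 = 20
X: 2·1+6·0 = 2 | 1·2+6·0 = 2
R: 2·4+6·0 = 8 | 1·8+6·0 = 8
Z: 2·0+6·4 = 24 | 1·0+6·4 = 24
J: 2·0+6·3 = 18 | 1·6+6·2 = 18
gcd(2,6,1,6) = 1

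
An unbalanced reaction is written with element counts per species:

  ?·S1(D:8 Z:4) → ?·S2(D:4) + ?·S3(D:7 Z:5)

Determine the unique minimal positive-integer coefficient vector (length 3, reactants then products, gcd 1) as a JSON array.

D: 5·8 = 40 | 3·4+4·7 = 40
Z: 5·4 = 20 | 3·0+4·5 = 20
gcd(5,3,4) = 1

Coefficients: [5, 3, 4]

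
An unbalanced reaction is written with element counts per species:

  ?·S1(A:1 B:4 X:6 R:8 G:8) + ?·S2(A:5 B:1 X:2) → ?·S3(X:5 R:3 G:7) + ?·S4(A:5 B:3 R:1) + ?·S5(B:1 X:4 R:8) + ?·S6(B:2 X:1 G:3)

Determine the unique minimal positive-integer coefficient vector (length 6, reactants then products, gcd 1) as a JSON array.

A: 5·1+3·5 = 20 | 4·0+4·5+3·0+4·0 = 20
B: 5·4+3·1 = 23 | 4·0+4·3+3·1+4·2 = 23
X: 5·6+3·2 = 36 | 4·5+4·0+3·4+4·1 = 36
R: 5·8+3·0 = 40 | 4·3+4·1+3·8+4·0 = 40
G: 5·8+3·0 = 40 | 4·7+4·0+3·0+4·3 = 40
gcd(5,3,4,4,3,4) = 1

Coefficients: [5, 3, 4, 4, 3, 4]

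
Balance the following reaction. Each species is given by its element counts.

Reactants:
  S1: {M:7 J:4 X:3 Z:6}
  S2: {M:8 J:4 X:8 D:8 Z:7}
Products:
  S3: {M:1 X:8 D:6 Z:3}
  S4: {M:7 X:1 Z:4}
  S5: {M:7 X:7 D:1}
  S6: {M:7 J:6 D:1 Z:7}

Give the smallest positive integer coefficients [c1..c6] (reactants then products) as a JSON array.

Coefficients: [5, 4, 4, 1, 2, 6]

M: 5·7+4·8 = 67 | 4·1+1·7+2·7+6·7 = 67
J: 5·4+4·4 = 36 | 4·0+1·0+2·0+6·6 = 36
X: 5·3+4·8 = 47 | 4·8+1·1+2·7+6·0 = 47
D: 5·0+4·8 = 32 | 4·6+1·0+2·1+6·1 = 32
Z: 5·6+4·7 = 58 | 4·3+1·4+2·0+6·7 = 58
gcd(5,4,4,1,2,6) = 1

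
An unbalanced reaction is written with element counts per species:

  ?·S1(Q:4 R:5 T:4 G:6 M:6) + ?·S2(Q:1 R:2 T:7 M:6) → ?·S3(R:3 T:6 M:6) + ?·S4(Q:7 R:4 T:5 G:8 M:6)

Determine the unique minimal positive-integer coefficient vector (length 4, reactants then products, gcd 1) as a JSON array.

Q: 4·4+5·1 = 21 | 6·0+3·7 = 21
R: 4·5+5·2 = 30 | 6·3+3·4 = 30
T: 4·4+5·7 = 51 | 6·6+3·5 = 51
G: 4·6+5·0 = 24 | 6·0+3·8 = 24
M: 4·6+5·6 = 54 | 6·6+3·6 = 54
gcd(4,5,6,3) = 1

Coefficients: [4, 5, 6, 3]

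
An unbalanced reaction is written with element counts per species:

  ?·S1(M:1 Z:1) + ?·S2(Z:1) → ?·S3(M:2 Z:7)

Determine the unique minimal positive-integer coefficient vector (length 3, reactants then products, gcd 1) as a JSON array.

M: 2·1+5·0 = 2 | 1·2 = 2
Z: 2·1+5·1 = 7 | 1·7 = 7
gcd(2,5,1) = 1

Coefficients: [2, 5, 1]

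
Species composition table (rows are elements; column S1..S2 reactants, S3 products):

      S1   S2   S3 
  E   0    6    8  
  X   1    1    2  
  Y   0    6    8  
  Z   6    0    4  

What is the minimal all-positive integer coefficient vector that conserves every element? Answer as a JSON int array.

E: 2·0+4·6 = 24 | 3·8 = 24
X: 2·1+4·1 = 6 | 3·2 = 6
Y: 2·0+4·6 = 24 | 3·8 = 24
Z: 2·6+4·0 = 12 | 3·4 = 12
gcd(2,4,3) = 1

Coefficients: [2, 4, 3]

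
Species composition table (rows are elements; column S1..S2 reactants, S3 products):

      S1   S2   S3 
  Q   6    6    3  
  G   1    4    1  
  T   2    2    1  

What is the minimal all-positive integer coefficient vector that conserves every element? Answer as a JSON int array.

Q: 2·6+1·6 = 18 | 6·3 = 18
G: 2·1+1·4 = 6 | 6·1 = 6
T: 2·2+1·2 = 6 | 6·1 = 6
gcd(2,1,6) = 1

Coefficients: [2, 1, 6]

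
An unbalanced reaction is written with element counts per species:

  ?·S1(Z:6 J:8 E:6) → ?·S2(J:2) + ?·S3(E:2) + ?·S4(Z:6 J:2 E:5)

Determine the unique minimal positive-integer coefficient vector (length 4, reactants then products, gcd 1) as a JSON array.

Z: 2·6 = 12 | 6·0+1·0+2·6 = 12
J: 2·8 = 16 | 6·2+1·0+2·2 = 16
E: 2·6 = 12 | 6·0+1·2+2·5 = 12
gcd(2,6,1,2) = 1

Coefficients: [2, 6, 1, 2]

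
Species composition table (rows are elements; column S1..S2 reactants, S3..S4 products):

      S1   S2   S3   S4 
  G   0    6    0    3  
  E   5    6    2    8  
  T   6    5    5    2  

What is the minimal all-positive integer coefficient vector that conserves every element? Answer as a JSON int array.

Coefficients: [4, 1, 5, 2]

G: 4·0+1·6 = 6 | 5·0+2·3 = 6
E: 4·5+1·6 = 26 | 5·2+2·8 = 26
T: 4·6+1·5 = 29 | 5·5+2·2 = 29
gcd(4,1,5,2) = 1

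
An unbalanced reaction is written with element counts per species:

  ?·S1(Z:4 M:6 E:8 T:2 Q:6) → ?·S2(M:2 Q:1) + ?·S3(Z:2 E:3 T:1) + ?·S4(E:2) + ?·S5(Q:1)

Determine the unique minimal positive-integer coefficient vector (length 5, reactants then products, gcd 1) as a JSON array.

Coefficients: [1, 3, 2, 1, 3]

Z: 1·4 = 4 | 3·0+2·2+1·0+3·0 = 4
M: 1·6 = 6 | 3·2+2·0+1·0+3·0 = 6
E: 1·8 = 8 | 3·0+2·3+1·2+3·0 = 8
T: 1·2 = 2 | 3·0+2·1+1·0+3·0 = 2
Q: 1·6 = 6 | 3·1+2·0+1·0+3·1 = 6
gcd(1,3,2,1,3) = 1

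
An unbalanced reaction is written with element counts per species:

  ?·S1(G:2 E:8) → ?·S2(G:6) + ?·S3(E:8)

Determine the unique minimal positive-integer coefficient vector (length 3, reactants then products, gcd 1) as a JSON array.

G: 3·2 = 6 | 1·6+3·0 = 6
E: 3·8 = 24 | 1·0+3·8 = 24
gcd(3,1,3) = 1

Coefficients: [3, 1, 3]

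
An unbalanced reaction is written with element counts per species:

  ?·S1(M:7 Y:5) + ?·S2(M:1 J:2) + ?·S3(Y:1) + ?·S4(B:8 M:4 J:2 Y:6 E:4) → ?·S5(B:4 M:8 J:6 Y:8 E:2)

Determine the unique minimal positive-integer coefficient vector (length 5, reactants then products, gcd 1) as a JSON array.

Coefficients: [1, 5, 5, 1, 2]

B: 1·0+5·0+5·0+1·8 = 8 | 2·4 = 8
M: 1·7+5·1+5·0+1·4 = 16 | 2·8 = 16
J: 1·0+5·2+5·0+1·2 = 12 | 2·6 = 12
Y: 1·5+5·0+5·1+1·6 = 16 | 2·8 = 16
E: 1·0+5·0+5·0+1·4 = 4 | 2·2 = 4
gcd(1,5,5,1,2) = 1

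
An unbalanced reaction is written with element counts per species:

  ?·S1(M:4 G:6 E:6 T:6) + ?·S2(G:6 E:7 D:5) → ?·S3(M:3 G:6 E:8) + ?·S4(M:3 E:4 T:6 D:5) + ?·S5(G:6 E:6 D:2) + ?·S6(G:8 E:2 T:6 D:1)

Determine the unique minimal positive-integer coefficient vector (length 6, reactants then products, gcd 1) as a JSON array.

Coefficients: [6, 4, 5, 3, 1, 3]

M: 6·4+4·0 = 24 | 5·3+3·3+1·0+3·0 = 24
G: 6·6+4·6 = 60 | 5·6+3·0+1·6+3·8 = 60
E: 6·6+4·7 = 64 | 5·8+3·4+1·6+3·2 = 64
T: 6·6+4·0 = 36 | 5·0+3·6+1·0+3·6 = 36
D: 6·0+4·5 = 20 | 5·0+3·5+1·2+3·1 = 20
gcd(6,4,5,3,1,3) = 1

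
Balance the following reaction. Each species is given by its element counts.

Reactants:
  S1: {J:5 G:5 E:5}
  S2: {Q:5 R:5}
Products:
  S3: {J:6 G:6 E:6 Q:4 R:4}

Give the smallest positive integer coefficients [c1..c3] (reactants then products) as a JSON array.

J: 6·5+4·0 = 30 | 5·6 = 30
G: 6·5+4·0 = 30 | 5·6 = 30
E: 6·5+4·0 = 30 | 5·6 = 30
Q: 6·0+4·5 = 20 | 5·4 = 20
R: 6·0+4·5 = 20 | 5·4 = 20
gcd(6,4,5) = 1

Coefficients: [6, 4, 5]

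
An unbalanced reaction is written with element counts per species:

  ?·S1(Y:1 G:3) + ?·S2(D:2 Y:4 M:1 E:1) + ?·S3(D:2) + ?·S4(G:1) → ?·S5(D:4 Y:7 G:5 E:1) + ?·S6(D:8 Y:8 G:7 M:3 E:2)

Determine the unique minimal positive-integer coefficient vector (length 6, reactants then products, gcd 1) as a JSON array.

Coefficients: [3, 3, 3, 3, 1, 1]

D: 3·0+3·2+3·2+3·0 = 12 | 1·4+1·8 = 12
Y: 3·1+3·4+3·0+3·0 = 15 | 1·7+1·8 = 15
G: 3·3+3·0+3·0+3·1 = 12 | 1·5+1·7 = 12
M: 3·0+3·1+3·0+3·0 = 3 | 1·0+1·3 = 3
E: 3·0+3·1+3·0+3·0 = 3 | 1·1+1·2 = 3
gcd(3,3,3,3,1,1) = 1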